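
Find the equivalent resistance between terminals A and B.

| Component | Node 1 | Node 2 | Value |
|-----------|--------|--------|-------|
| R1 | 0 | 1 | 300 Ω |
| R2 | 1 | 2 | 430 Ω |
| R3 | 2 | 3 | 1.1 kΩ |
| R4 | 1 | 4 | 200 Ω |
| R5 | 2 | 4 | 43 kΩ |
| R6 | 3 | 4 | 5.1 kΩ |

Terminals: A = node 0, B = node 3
The network is not a plain series/parallel combination. Inject a 1 A test current into terminal A (node 0) and return it from terminal B (node 3); then R_eq = V_A / (1 A).
Nodal analysis, taking node 3 as the 0 V reference.
Current source I_test pushes 1 A into node 0 and draws it out of node 3.
KCL at each unknown node (sum of currents leaving = 0; resistances in Ω):
  Node 0: (V_0 - V_1)/300 - 1 = 0
  Node 1: (V_1 - V_0)/300 + (V_1 - V_2)/430 + (V_1 - V_4)/200 = 0
  Node 2: (V_2 - V_1)/430 + (V_2 - 0)/1100 + (V_2 - V_4)/43000 = 0
  Node 4: (V_4 - V_1)/200 + (V_4 - V_2)/43000 + (V_4 - 0)/5100 = 0
Collecting terms (coefficients in siemens):
  0.003333·V_0 - 0.003333·V_1 = 1
  0.01066·V_1 - 0.003333·V_0 - 0.002326·V_2 - 0.005·V_4 = 0
  0.003258·V_2 - 0.002326·V_1 - 0.00002326·V_4 = 0
  0.005219·V_4 - 0.005·V_1 - 0.00002326·V_2 = 0
Solving these 4 simultaneous equations (Gaussian elimination) gives:
  V_0 = 1485 V, V_1 = 1185 V, V_2 = 854.3 V, V_4 = 1139 V
R_eq = V_0 / 1 A = 1485 Ω = 1.485 kΩ

Final answer: 1.485 kΩ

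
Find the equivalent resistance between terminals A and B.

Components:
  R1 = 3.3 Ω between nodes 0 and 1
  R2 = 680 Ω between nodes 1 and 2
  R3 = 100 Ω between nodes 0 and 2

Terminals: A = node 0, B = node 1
Reduce the network between node 0 (A) and node 1 (B) by series/parallel combination:
  Rs1 = R3 + R2 (series, joined only at node 2) = 100 + 680 = 780 Ω
  Rp1 = R1 ‖ Rs1 (parallel, both between nodes 0 and 1) = 1/(1/3.3 + 1/780) = 3.286 Ω
R_eq = 3.286 Ω

Final answer: 3.286 Ω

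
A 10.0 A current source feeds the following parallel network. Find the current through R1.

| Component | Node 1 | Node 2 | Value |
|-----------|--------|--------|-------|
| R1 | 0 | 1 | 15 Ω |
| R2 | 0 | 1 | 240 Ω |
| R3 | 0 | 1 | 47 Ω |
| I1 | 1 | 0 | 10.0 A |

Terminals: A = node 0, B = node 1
All resistors sit directly between nodes 0 and 1, so they are in parallel and share one voltage V; the full source current 10 A splits among them.
1/R_par = 1/15 + 1/240 + 1/47 = 0.09211 S  =>  R_par = 10.86 Ω
V = I × R_par = 10 × 10.86 = 108.6 V
I_R1 = V/R1 = 108.6/15 = 7.238 A

Final answer: 7.238 A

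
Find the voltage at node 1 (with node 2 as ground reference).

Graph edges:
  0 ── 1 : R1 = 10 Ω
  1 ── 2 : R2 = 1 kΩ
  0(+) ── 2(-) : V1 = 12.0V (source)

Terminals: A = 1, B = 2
Nodal analysis, taking node 2 as the 0 V reference.
Source V1 fixes V_0 = 12 V.
KCL at each unknown node (sum of currents leaving = 0; resistances in Ω):
  Node 1: (V_1 - 12)/10 + (V_1 - 0)/1000 = 0
Collecting terms: 0.101 × V_1 = 1.2  =>  V_1 = 11.88 V
The requested potential is V_1 = 11.88 V.

Final answer: V_1 = 11.88 V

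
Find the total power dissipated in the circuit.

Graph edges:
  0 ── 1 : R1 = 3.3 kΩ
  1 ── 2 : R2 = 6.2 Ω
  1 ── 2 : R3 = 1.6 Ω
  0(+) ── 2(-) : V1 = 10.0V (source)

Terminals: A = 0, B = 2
Nodal analysis, taking node 2 as the 0 V reference.
Source V1 fixes V_0 = 10 V.
KCL at each unknown node (sum of currents leaving = 0; resistances in Ω):
  Node 1: (V_1 - 10)/3300 + (V_1 - 0)/6.2 + (V_1 - 0)/1.6 = 0
Collecting terms: 0.7866 × V_1 = 0.00303  =>  V_1 = 0.003852 V
Power in each resistor, P = (ΔV)²/R:
  P_R1 = (10 - 0.003852)²/3300 = 0.03028 W
  P_R2 = (0.003852 - 0)²/6.2 = 0.000002394 W
  P_R3 = (0.003852 - 0)²/1.6 = 0.000009276 W
P_total = P_R1 + P_R2 + P_R3 = 0.03029 W

Final answer: 0.03029 W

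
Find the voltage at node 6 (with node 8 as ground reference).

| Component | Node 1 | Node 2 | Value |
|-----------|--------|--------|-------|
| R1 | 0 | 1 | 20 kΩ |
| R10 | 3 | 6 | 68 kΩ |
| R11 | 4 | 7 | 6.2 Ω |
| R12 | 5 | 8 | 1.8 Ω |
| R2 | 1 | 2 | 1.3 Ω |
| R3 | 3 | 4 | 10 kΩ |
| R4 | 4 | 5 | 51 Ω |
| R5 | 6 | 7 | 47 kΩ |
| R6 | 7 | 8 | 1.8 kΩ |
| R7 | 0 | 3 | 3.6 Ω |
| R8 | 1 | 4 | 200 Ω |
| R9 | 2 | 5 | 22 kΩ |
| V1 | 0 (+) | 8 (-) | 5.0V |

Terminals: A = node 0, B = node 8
Nodal analysis, taking node 8 as the 0 V reference.
Source V1 fixes V_0 = 5 V.
KCL at each unknown node (sum of currents leaving = 0; resistances in Ω):
  Node 1: (V_1 - 5)/20000 + (V_1 - V_2)/1.3 + (V_1 - V_4)/200 = 0
  Node 2: (V_2 - V_1)/1.3 + (V_2 - V_5)/22000 = 0
  Node 3: (V_3 - V_4)/10000 + (V_3 - 5)/3.6 + (V_3 - V_6)/68000 = 0
  Node 4: (V_4 - V_3)/10000 + (V_4 - V_5)/51 + (V_4 - V_1)/200 + (V_4 - V_7)/6.2 = 0
  Node 5: (V_5 - V_4)/51 + (V_5 - V_2)/22000 + (V_5 - 0)/1.8 = 0
  Node 6: (V_6 - V_7)/47000 + (V_6 - V_3)/68000 = 0
  Node 7: (V_7 - V_6)/47000 + (V_7 - 0)/1800 + (V_7 - V_4)/6.2 = 0
Collecting terms (coefficients in siemens):
  0.7743·V_1 - 0.7692·V_2 - 0.005·V_4 = 0.00025
  0.7693·V_2 - 0.7692·V_1 - 0.00004545·V_5 = 0
  0.2779·V_3 - 0.0001·V_4 - 0.00001471·V_6 = 1.389
  0.186·V_4 - 0.005·V_1 - 0.0001·V_3 - 0.01961·V_5 - 0.1613·V_7 = 0
  0.5752·V_5 - 0.00004545·V_2 - 0.01961·V_4 = 0
  0.00003598·V_6 - 0.00001471·V_3 - 0.00002128·V_7 = 0
  0.1619·V_7 - 0.1613·V_4 - 0.00002128·V_6 = 0
Solving these 7 simultaneous equations (Gaussian elimination) gives:
  V_1 = 0.08837 V, V_2 = 0.08836 V, V_3 = 4.998 V, V_4 = 0.04004 V
  V_5 = 0.001372 V, V_6 = 2.066 V, V_7 = 0.04017 V
The requested potential is V_6 = 2.066 V.

Final answer: V_6 = 2.066 V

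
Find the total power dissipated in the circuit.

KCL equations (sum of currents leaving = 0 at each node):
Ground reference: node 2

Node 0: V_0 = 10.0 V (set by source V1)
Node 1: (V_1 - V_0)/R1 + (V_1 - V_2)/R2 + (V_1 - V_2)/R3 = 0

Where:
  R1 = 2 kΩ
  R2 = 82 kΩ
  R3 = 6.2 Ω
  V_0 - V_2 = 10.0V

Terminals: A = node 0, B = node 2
Nodal analysis, taking node 2 as the 0 V reference.
Source V1 fixes V_0 = 10 V.
KCL at each unknown node (sum of currents leaving = 0; resistances in Ω):
  Node 1: (V_1 - 10)/2000 + (V_1 - 0)/82000 + (V_1 - 0)/6.2 = 0
Collecting terms: 0.1618 × V_1 = 0.005  =>  V_1 = 0.0309 V
Power in each resistor, P = (ΔV)²/R:
  P_R1 = (10 - 0.0309)²/2000 = 0.04969 W
  P_R2 = (0.0309 - 0)²/82000 = 0.00000001165 W
  P_R3 = (0.0309 - 0)²/6.2 = 0.000154 W
P_total = P_R1 + P_R2 + P_R3 = 0.04985 W

Final answer: 0.04985 W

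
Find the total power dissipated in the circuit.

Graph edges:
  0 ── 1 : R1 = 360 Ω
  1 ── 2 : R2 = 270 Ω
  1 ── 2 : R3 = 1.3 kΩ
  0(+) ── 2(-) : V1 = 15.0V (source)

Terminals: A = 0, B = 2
Nodal analysis, taking node 2 as the 0 V reference.
Source V1 fixes V_0 = 15 V.
KCL at each unknown node (sum of currents leaving = 0; resistances in Ω):
  Node 1: (V_1 - 15)/360 + (V_1 - 0)/270 + (V_1 - 0)/1300 = 0
Collecting terms: 0.007251 × V_1 = 0.04167  =>  V_1 = 5.747 V
Power in each resistor, P = (ΔV)²/R:
  P_R1 = (15 - 5.747)²/360 = 0.2379 W
  P_R2 = (5.747 - 0)²/270 = 0.1223 W
  P_R3 = (5.747 - 0)²/1300 = 0.0254 W
P_total = P_R1 + P_R2 + P_R3 = 0.3856 W

Final answer: 0.3856 W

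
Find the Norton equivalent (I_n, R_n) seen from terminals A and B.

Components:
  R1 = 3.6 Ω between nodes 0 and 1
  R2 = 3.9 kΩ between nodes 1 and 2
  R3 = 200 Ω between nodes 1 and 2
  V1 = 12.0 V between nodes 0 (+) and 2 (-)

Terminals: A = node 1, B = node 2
Find the Thévenin equivalent first; then I_n = V_th/R_th and R_n = R_th.
Step 1 — V_th is the open-circuit voltage V_A - V_B (nothing connected across the terminals).
Nodal analysis, taking node 2 as the 0 V reference.
Source V1 fixes V_0 = 12 V.
KCL at each unknown node (sum of currents leaving = 0; resistances in Ω):
  Node 1: (V_1 - 12)/3.6 + (V_1 - 0)/3900 + (V_1 - 0)/200 = 0
Collecting terms: 0.283 × V_1 = 3.333  =>  V_1 = 11.78 V
V_th = V_1 - V_2 = 11.78 - 0 = 11.78 V
Step 2 — R_th: zero the source — replace V1 by a short circuit (node 2 merges into node 0) — and find the resistance seen between A (node 1) and B (node 0).
Reduce the network between node 1 (A) and node 0 (B) by series/parallel combination:
  Rp1 = R1 ‖ R2 ‖ R3 (parallel, all between nodes 0 and 1) = 1/(1/3.6 + 1/3900 + 1/200) = 3.533 Ω
R_th = 3.533 Ω
I_n = V_th/R_th = 11.78/3.533 = 3.333 A, and R_n = R_th = 3.533 Ω

Final answer: I_n = 3.333 A, R_n = 3.533 Ω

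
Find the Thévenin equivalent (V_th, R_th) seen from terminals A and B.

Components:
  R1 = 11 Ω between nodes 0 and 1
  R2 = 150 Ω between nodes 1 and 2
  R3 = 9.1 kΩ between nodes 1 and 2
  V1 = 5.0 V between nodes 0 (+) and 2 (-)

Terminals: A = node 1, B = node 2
Step 1 — V_th is the open-circuit voltage V_A - V_B (nothing connected across the terminals).
Nodal analysis, taking node 2 as the 0 V reference.
Source V1 fixes V_0 = 5 V.
KCL at each unknown node (sum of currents leaving = 0; resistances in Ω):
  Node 1: (V_1 - 5)/11 + (V_1 - 0)/150 + (V_1 - 0)/9100 = 0
Collecting terms: 0.09769 × V_1 = 0.4545  =>  V_1 = 4.653 V
V_th = V_1 - V_2 = 4.653 - 0 = 4.653 V
Step 2 — R_th: zero the source — replace V1 by a short circuit (node 2 merges into node 0) — and find the resistance seen between A (node 1) and B (node 0).
Reduce the network between node 1 (A) and node 0 (B) by series/parallel combination:
  Rp1 = R1 ‖ R2 ‖ R3 (parallel, all between nodes 0 and 1) = 1/(1/11 + 1/150 + 1/9100) = 10.24 Ω
R_th = 10.24 Ω

Final answer: V_th = 4.653 V, R_th = 10.24 Ω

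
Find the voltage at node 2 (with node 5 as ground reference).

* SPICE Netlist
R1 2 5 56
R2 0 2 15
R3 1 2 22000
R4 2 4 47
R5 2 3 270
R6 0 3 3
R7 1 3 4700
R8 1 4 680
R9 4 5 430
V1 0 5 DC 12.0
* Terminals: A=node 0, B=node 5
Nodal analysis, taking node 5 as the 0 V reference.
Source V1 fixes V_0 = 12 V.
KCL at each unknown node (sum of currents leaving = 0; resistances in Ω):
  Node 1: (V_1 - V_2)/22000 + (V_1 - V_3)/4700 + (V_1 - V_4)/680 = 0
  Node 2: (V_2 - 0)/56 + (V_2 - 12)/15 + (V_2 - V_1)/22000 + (V_2 - V_4)/47 + (V_2 - V_3)/270 = 0
  Node 3: (V_3 - V_2)/270 + (V_3 - 12)/3 + (V_3 - V_1)/4700 = 0
  Node 4: (V_4 - V_2)/47 + (V_4 - V_1)/680 + (V_4 - 0)/430 = 0
Collecting terms (coefficients in siemens):
  0.001729·V_1 - 0.00004545·V_2 - 0.0002128·V_3 - 0.001471·V_4 = 0
  0.1095·V_2 - 0.00004545·V_1 - 0.003704·V_3 - 0.02128·V_4 = 0.8
  0.3372·V_3 - 0.0002128·V_1 - 0.003704·V_2 = 4
  0.02507·V_4 - 0.001471·V_1 - 0.02128·V_2 = 0
Solving these 4 simultaneous equations (Gaussian elimination) gives:
  V_1 = 8.916 V, V_2 = 9.354 V, V_3 = 11.97 V, V_4 = 8.461 V
The requested potential is V_2 = 9.354 V.

Final answer: V_2 = 9.354 V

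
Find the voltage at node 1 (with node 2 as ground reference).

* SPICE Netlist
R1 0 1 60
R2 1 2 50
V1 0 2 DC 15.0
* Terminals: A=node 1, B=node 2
Nodal analysis, taking node 2 as the 0 V reference.
Source V1 fixes V_0 = 15 V.
KCL at each unknown node (sum of currents leaving = 0; resistances in Ω):
  Node 1: (V_1 - 15)/60 + (V_1 - 0)/50 = 0
Collecting terms: 0.03667 × V_1 = 0.25  =>  V_1 = 6.818 V
The requested potential is V_1 = 6.818 V.

Final answer: V_1 = 6.818 V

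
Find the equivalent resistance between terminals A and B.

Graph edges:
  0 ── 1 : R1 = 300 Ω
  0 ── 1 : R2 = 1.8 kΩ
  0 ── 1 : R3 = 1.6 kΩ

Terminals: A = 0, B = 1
Reduce the network between node 0 (A) and node 1 (B) by series/parallel combination:
  Rp1 = R1 ‖ R2 ‖ R3 (parallel, all between nodes 0 and 1) = 1/(1/300 + 1/1800 + 1/1600) = 221.5 Ω
R_eq = 221.5 Ω

Final answer: 221.5 Ω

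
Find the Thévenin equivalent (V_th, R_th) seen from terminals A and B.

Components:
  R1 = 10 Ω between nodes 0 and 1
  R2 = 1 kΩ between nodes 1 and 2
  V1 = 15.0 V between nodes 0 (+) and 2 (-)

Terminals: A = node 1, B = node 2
Step 1 — V_th is the open-circuit voltage V_A - V_B (nothing connected across the terminals).
Nodal analysis, taking node 2 as the 0 V reference.
Source V1 fixes V_0 = 15 V.
KCL at each unknown node (sum of currents leaving = 0; resistances in Ω):
  Node 1: (V_1 - 15)/10 + (V_1 - 0)/1000 = 0
Collecting terms: 0.101 × V_1 = 1.5  =>  V_1 = 14.85 V
V_th = V_1 - V_2 = 14.85 - 0 = 14.85 V
Step 2 — R_th: zero the source — replace V1 by a short circuit (node 2 merges into node 0) — and find the resistance seen between A (node 1) and B (node 0).
Reduce the network between node 1 (A) and node 0 (B) by series/parallel combination:
  Rp1 = R1 ‖ R2 (parallel, both between nodes 0 and 1) = 1/(1/10 + 1/1000) = 9.901 Ω
R_th = 9.901 Ω

Final answer: V_th = 14.85 V, R_th = 9.901 Ω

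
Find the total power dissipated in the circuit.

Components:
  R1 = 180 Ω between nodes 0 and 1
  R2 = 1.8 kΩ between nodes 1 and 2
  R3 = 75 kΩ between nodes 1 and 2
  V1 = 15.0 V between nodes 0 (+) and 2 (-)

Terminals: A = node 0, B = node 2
Nodal analysis, taking node 2 as the 0 V reference.
Source V1 fixes V_0 = 15 V.
KCL at each unknown node (sum of currents leaving = 0; resistances in Ω):
  Node 1: (V_1 - 15)/180 + (V_1 - 0)/1800 + (V_1 - 0)/75000 = 0
Collecting terms: 0.006124 × V_1 = 0.08333  =>  V_1 = 13.61 V
Power in each resistor, P = (ΔV)²/R:
  P_R1 = (15 - 13.61)²/180 = 0.01079 W
  P_R2 = (13.61 - 0)²/1800 = 0.1029 W
  P_R3 = (13.61 - 0)²/75000 = 0.002469 W
P_total = P_R1 + P_R2 + P_R3 = 0.1161 W

Final answer: 0.1161 W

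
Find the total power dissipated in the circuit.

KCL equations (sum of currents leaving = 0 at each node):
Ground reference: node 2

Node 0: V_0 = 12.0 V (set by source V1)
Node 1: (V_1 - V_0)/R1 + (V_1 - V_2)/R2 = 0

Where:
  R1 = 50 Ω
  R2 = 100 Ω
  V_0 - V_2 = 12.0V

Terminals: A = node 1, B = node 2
Nodal analysis, taking node 2 as the 0 V reference.
Source V1 fixes V_0 = 12 V.
KCL at each unknown node (sum of currents leaving = 0; resistances in Ω):
  Node 1: (V_1 - 12)/50 + (V_1 - 0)/100 = 0
Collecting terms: 0.03 × V_1 = 0.24  =>  V_1 = 8 V
Power in each resistor, P = (ΔV)²/R:
  P_R1 = (12 - 8)²/50 = 0.32 W
  P_R2 = (8 - 0)²/100 = 0.64 W
P_total = P_R1 + P_R2 = 0.96 W

Final answer: 0.96 W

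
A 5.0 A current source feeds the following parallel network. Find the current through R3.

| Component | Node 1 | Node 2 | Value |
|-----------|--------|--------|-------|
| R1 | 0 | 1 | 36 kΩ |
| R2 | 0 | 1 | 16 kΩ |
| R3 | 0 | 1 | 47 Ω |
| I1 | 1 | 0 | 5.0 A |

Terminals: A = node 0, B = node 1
All resistors sit directly between nodes 0 and 1, so they are in parallel and share one voltage V; the full source current 5 A splits among them.
1/R_par = 1/36000 + 1/16000 + 1/47 = 0.02137 S  =>  R_par = 46.8 Ω
V = I × R_par = 5 × 46.8 = 234 V
I_R3 = V/R3 = 234/47 = 4.979 A

Final answer: 4.979 A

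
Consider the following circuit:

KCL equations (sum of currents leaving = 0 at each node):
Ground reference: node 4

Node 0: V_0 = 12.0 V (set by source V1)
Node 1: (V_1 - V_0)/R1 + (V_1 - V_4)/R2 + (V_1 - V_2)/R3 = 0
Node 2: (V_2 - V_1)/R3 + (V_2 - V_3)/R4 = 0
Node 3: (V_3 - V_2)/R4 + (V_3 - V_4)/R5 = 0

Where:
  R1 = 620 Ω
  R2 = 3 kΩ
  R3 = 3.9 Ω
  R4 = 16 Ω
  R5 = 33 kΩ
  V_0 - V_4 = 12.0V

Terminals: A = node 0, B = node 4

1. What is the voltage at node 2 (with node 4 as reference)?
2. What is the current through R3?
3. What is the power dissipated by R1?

Nodal analysis, taking node 4 as the 0 V reference.
Source V1 fixes V_0 = 12 V.
KCL at each unknown node (sum of currents leaving = 0; resistances in Ω):
  Node 1: (V_1 - 12)/620 + (V_1 - 0)/3000 + (V_1 - V_2)/3.9 = 0
  Node 2: (V_2 - V_1)/3.9 + (V_2 - V_3)/16 = 0
  Node 3: (V_3 - V_2)/16 + (V_3 - 0)/33000 = 0
Collecting terms (coefficients in siemens):
  0.2584·V_1 - 0.2564·V_2 = 0.01935
  0.3189·V_2 - 0.2564·V_1 - 0.0625·V_3 = 0
  0.06253·V_3 - 0.0625·V_2 = 0
Solving these 3 simultaneous equations (Gaussian elimination) gives:
  V_1 = 9.792 V, V_2 = 9.791 V, V_3 = 9.786 V
Part 1:
  Read off the nodal solution: V_2 = 9.791 V
Part 2:
  I_R3 = (V_1 - V_2)/R3 = (9.792 - 9.791)/3.9 = 0.0002966 A
  Magnitude: I_R3 = 0.0002966 A
Part 3:
  I_R1 = (V_0 - V_1)/R1 = (12 - 9.792)/620 = 0.003561 A
  P_R1 = I_R1² × R1 = (0.003561)² × 620 = 0.007861 W

Final answers:
1. V_2 = 9.791 V
2. I_R3 = 0.0002966 A
3. P_R1 = 0.007861 W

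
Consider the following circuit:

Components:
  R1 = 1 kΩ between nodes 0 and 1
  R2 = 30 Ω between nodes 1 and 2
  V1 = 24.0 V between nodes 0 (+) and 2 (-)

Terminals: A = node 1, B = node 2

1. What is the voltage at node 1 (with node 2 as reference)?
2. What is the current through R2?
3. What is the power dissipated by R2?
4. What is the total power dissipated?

Nodal analysis, taking node 2 as the 0 V reference.
Source V1 fixes V_0 = 24 V.
KCL at each unknown node (sum of currents leaving = 0; resistances in Ω):
  Node 1: (V_1 - 24)/1000 + (V_1 - 0)/30 = 0
Collecting terms: 0.03433 × V_1 = 0.024  =>  V_1 = 0.699 V
Part 1:
  Read off the nodal solution: V_1 = 0.699 V
Part 2:
  I_R2 = (V_1 - V_2)/R2 = (0.699 - 0)/30 = 0.0233 A
  Magnitude: I_R2 = 0.0233 A
Part 3:
  I_R2 = (V_1 - V_2)/R2 = (0.699 - 0)/30 = 0.0233 A
  P_R2 = I_R2² × R2 = (0.0233)² × 30 = 0.01629 W
Part 4:
  Power in each resistor, P = (ΔV)²/R:
    P_R1 = (24 - 0.699)²/1000 = 0.5429 W
    P_R2 = (0.699 - 0)²/30 = 0.01629 W
  P_total = P_R1 + P_R2 = 0.5592 W

Final answers:
1. V_1 = 0.699 V
2. I_R2 = 0.0233 A
3. P_R2 = 0.01629 W
4. P_total = 0.5592 W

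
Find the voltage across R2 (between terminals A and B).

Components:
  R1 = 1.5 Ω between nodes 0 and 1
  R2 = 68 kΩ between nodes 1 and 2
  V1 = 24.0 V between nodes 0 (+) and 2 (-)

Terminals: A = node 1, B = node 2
R1 and R2 are in series across V1 (node 0 → node 1 → node 2), and the output A–B is taken across R2, so this is a voltage divider.
Series current: I = V1/(R1 + R2) = 24/(1.5 + 68000) = 24/68000 = 0.0003529 A
V_R2 = I × R2 = V1 × R2/(R1 + R2) = 24 × 68000/68000 = 24 V

Final answer: 24 V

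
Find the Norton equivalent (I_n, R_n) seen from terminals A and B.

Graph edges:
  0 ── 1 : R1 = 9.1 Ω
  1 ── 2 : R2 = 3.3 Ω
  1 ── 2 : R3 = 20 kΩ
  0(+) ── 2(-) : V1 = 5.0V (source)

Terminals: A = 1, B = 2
Find the Thévenin equivalent first; then I_n = V_th/R_th and R_n = R_th.
Step 1 — V_th is the open-circuit voltage V_A - V_B (nothing connected across the terminals).
Nodal analysis, taking node 2 as the 0 V reference.
Source V1 fixes V_0 = 5 V.
KCL at each unknown node (sum of currents leaving = 0; resistances in Ω):
  Node 1: (V_1 - 5)/9.1 + (V_1 - 0)/3.3 + (V_1 - 0)/20000 = 0
Collecting terms: 0.413 × V_1 = 0.5495  =>  V_1 = 1.33 V
V_th = V_1 - V_2 = 1.33 - 0 = 1.33 V
Step 2 — R_th: zero the source — replace V1 by a short circuit (node 2 merges into node 0) — and find the resistance seen between A (node 1) and B (node 0).
Reduce the network between node 1 (A) and node 0 (B) by series/parallel combination:
  Rp1 = R1 ‖ R2 ‖ R3 (parallel, all between nodes 0 and 1) = 1/(1/9.1 + 1/3.3 + 1/20000) = 2.421 Ω
R_th = 2.421 Ω
I_n = V_th/R_th = 1.33/2.421 = 0.5495 A, and R_n = R_th = 2.421 Ω

Final answer: I_n = 0.5495 A, R_n = 2.421 Ω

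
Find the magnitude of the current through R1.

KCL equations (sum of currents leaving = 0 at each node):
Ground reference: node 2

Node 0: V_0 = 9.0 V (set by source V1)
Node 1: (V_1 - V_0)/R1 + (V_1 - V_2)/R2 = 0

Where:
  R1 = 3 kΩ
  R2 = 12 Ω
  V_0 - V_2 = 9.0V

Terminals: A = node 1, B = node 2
Nodal analysis, taking node 2 as the 0 V reference.
Source V1 fixes V_0 = 9 V.
KCL at each unknown node (sum of currents leaving = 0; resistances in Ω):
  Node 1: (V_1 - 9)/3000 + (V_1 - 0)/12 = 0
Collecting terms: 0.08367 × V_1 = 0.003  =>  V_1 = 0.03586 V
I_R1 = (V_0 - V_1)/R1 = (9 - 0.03586)/3000 = 0.002988 A
|I_R1| = 0.002988 A

Final answer: |I_R1| = 0.002988 A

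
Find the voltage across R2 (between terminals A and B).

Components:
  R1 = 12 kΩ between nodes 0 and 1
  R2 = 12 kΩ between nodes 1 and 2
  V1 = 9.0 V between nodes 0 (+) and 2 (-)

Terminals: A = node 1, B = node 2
R1 and R2 are in series across V1 (node 0 → node 1 → node 2), and the output A–B is taken across R2, so this is a voltage divider.
Series current: I = V1/(R1 + R2) = 9/(12000 + 12000) = 9/24000 = 0.000375 A
V_R2 = I × R2 = V1 × R2/(R1 + R2) = 9 × 12000/24000 = 4.5 V

Final answer: 4.5 V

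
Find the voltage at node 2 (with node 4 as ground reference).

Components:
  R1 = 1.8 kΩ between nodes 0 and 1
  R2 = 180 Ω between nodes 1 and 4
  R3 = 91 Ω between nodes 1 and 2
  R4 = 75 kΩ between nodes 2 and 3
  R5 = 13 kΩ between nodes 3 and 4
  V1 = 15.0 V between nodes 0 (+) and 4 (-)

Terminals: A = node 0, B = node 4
Nodal analysis, taking node 4 as the 0 V reference.
Source V1 fixes V_0 = 15 V.
KCL at each unknown node (sum of currents leaving = 0; resistances in Ω):
  Node 1: (V_1 - 15)/1800 + (V_1 - 0)/180 + (V_1 - V_2)/91 = 0
  Node 2: (V_2 - V_1)/91 + (V_2 - V_3)/75000 = 0
  Node 3: (V_3 - V_2)/75000 + (V_3 - 0)/13000 = 0
Collecting terms (coefficients in siemens):
  0.0171·V_1 - 0.01099·V_2 = 0.008333
  0.011·V_2 - 0.01099·V_1 - 0.00001333·V_3 = 0
  0.00009026·V_3 - 0.00001333·V_2 = 0
Solving these 3 simultaneous equations (Gaussian elimination) gives:
  V_1 = 1.361 V, V_2 = 1.36 V, V_3 = 0.2009 V
The requested potential is V_2 = 1.36 V.

Final answer: V_2 = 1.36 V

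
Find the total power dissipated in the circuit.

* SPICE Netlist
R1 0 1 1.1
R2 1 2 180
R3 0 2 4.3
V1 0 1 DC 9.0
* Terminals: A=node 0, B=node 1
Nodal analysis, taking node 1 as the 0 V reference.
Source V1 fixes V_0 = 9 V.
KCL at each unknown node (sum of currents leaving = 0; resistances in Ω):
  Node 2: (V_2 - 0)/180 + (V_2 - 9)/4.3 = 0
Collecting terms: 0.2381 × V_2 = 2.093  =>  V_2 = 8.79 V
Power in each resistor, P = (ΔV)²/R:
  P_R1 = (9 - 0)²/1.1 = 73.64 W
  P_R2 = (0 - 8.79)²/180 = 0.4292 W
  P_R3 = (9 - 8.79)²/4.3 = 0.01025 W
P_total = P_R1 + P_R2 + P_R3 = 74.08 W

Final answer: 74.08 W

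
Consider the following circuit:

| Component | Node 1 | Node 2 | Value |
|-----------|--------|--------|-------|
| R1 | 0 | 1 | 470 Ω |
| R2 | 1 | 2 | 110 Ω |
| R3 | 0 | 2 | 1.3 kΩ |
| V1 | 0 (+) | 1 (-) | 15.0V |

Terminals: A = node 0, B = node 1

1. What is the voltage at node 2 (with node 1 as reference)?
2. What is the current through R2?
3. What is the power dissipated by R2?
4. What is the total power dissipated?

Nodal analysis, taking node 1 as the 0 V reference.
Source V1 fixes V_0 = 15 V.
KCL at each unknown node (sum of currents leaving = 0; resistances in Ω):
  Node 2: (V_2 - 0)/110 + (V_2 - 15)/1300 = 0
Collecting terms: 0.00986 × V_2 = 0.01154  =>  V_2 = 1.17 V
Part 1:
  Read off the nodal solution: V_2 = 1.17 V
Part 2:
  I_R2 = (V_1 - V_2)/R2 = (0 - 1.17)/110 = -0.01064 A
  Magnitude: I_R2 = 0.01064 A
Part 3:
  I_R2 = (V_1 - V_2)/R2 = (0 - 1.17)/110 = -0.01064 A
  P_R2 = I_R2² × R2 = (-0.01064)² × 110 = 0.01245 W
Part 4:
  Power in each resistor, P = (ΔV)²/R:
    P_R1 = (15 - 0)²/470 = 0.4787 W
    P_R2 = (0 - 1.17)²/110 = 0.01245 W
    P_R3 = (15 - 1.17)²/1300 = 0.1471 W
  P_total = P_R1 + P_R2 + P_R3 = 0.6383 W

Final answers:
1. V_2 = 1.17 V
2. I_R2 = 0.01064 A
3. P_R2 = 0.01245 W
4. P_total = 0.6383 W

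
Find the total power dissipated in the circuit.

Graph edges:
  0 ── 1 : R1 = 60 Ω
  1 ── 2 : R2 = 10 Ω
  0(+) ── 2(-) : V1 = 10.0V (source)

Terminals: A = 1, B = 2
Nodal analysis, taking node 2 as the 0 V reference.
Source V1 fixes V_0 = 10 V.
KCL at each unknown node (sum of currents leaving = 0; resistances in Ω):
  Node 1: (V_1 - 10)/60 + (V_1 - 0)/10 = 0
Collecting terms: 0.1167 × V_1 = 0.1667  =>  V_1 = 1.429 V
Power in each resistor, P = (ΔV)²/R:
  P_R1 = (10 - 1.429)²/60 = 1.224 W
  P_R2 = (1.429 - 0)²/10 = 0.2041 W
P_total = P_R1 + P_R2 = 1.429 W

Final answer: 1.429 W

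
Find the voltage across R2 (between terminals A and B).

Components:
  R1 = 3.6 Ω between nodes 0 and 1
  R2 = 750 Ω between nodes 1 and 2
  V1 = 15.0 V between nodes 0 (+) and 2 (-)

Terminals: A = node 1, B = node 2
R1 and R2 are in series across V1 (node 0 → node 1 → node 2), and the output A–B is taken across R2, so this is a voltage divider.
Series current: I = V1/(R1 + R2) = 15/(3.6 + 750) = 15/753.6 = 0.0199 A
V_R2 = I × R2 = V1 × R2/(R1 + R2) = 15 × 750/753.6 = 14.93 V

Final answer: 14.93 V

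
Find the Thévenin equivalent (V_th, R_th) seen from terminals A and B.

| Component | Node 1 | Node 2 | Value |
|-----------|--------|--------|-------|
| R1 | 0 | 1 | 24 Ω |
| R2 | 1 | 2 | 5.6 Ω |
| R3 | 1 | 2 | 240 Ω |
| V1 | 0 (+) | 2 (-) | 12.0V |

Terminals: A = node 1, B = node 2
Step 1 — V_th is the open-circuit voltage V_A - V_B (nothing connected across the terminals).
Nodal analysis, taking node 2 as the 0 V reference.
Source V1 fixes V_0 = 12 V.
KCL at each unknown node (sum of currents leaving = 0; resistances in Ω):
  Node 1: (V_1 - 12)/24 + (V_1 - 0)/5.6 + (V_1 - 0)/240 = 0
Collecting terms: 0.2244 × V_1 = 0.5  =>  V_1 = 2.228 V
V_th = V_1 - V_2 = 2.228 - 0 = 2.228 V
Step 2 — R_th: zero the source — replace V1 by a short circuit (node 2 merges into node 0) — and find the resistance seen between A (node 1) and B (node 0).
Reduce the network between node 1 (A) and node 0 (B) by series/parallel combination:
  Rp1 = R1 ‖ R2 ‖ R3 (parallel, all between nodes 0 and 1) = 1/(1/24 + 1/5.6 + 1/240) = 4.456 Ω
R_th = 4.456 Ω

Final answer: V_th = 2.228 V, R_th = 4.456 Ω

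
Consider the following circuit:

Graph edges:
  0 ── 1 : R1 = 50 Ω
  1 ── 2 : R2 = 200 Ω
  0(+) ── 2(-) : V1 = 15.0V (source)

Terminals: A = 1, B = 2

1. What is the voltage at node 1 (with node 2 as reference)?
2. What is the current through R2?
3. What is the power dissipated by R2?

Nodal analysis, taking node 2 as the 0 V reference.
Source V1 fixes V_0 = 15 V.
KCL at each unknown node (sum of currents leaving = 0; resistances in Ω):
  Node 1: (V_1 - 15)/50 + (V_1 - 0)/200 = 0
Collecting terms: 0.025 × V_1 = 0.3  =>  V_1 = 12 V
Part 1:
  Read off the nodal solution: V_1 = 12 V
Part 2:
  I_R2 = (V_1 - V_2)/R2 = (12 - 0)/200 = 0.06 A
  Magnitude: I_R2 = 0.06 A
Part 3:
  I_R2 = (V_1 - V_2)/R2 = (12 - 0)/200 = 0.06 A
  P_R2 = I_R2² × R2 = (0.06)² × 200 = 0.72 W

Final answers:
1. V_1 = 12 V
2. I_R2 = 0.06 A
3. P_R2 = 0.72 W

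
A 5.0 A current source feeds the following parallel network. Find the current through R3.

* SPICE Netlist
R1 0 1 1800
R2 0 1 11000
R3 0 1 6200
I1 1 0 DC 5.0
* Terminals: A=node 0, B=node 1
All resistors sit directly between nodes 0 and 1, so they are in parallel and share one voltage V; the full source current 5 A splits among them.
1/R_par = 1/1800 + 1/11000 + 1/6200 = 0.0008078 S  =>  R_par = 1238 Ω
V = I × R_par = 5 × 1238 = 6190 V
I_R3 = V/R3 = 6190/6200 = 0.9984 A

Final answer: 0.9984 A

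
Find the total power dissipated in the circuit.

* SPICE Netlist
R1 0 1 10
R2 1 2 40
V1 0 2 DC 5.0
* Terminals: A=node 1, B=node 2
Nodal analysis, taking node 2 as the 0 V reference.
Source V1 fixes V_0 = 5 V.
KCL at each unknown node (sum of currents leaving = 0; resistances in Ω):
  Node 1: (V_1 - 5)/10 + (V_1 - 0)/40 = 0
Collecting terms: 0.125 × V_1 = 0.5  =>  V_1 = 4 V
Power in each resistor, P = (ΔV)²/R:
  P_R1 = (5 - 4)²/10 = 0.1 W
  P_R2 = (4 - 0)²/40 = 0.4 W
P_total = P_R1 + P_R2 = 0.5 W

Final answer: 0.5 W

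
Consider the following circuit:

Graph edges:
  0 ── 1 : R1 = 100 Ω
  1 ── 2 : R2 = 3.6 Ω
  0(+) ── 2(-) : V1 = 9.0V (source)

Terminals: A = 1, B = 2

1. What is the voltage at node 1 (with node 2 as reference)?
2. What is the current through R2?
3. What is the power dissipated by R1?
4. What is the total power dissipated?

Nodal analysis, taking node 2 as the 0 V reference.
Source V1 fixes V_0 = 9 V.
KCL at each unknown node (sum of currents leaving = 0; resistances in Ω):
  Node 1: (V_1 - 9)/100 + (V_1 - 0)/3.6 = 0
Collecting terms: 0.2878 × V_1 = 0.09  =>  V_1 = 0.3127 V
Part 1:
  Read off the nodal solution: V_1 = 0.3127 V
Part 2:
  I_R2 = (V_1 - V_2)/R2 = (0.3127 - 0)/3.6 = 0.08687 A
  Magnitude: I_R2 = 0.08687 A
Part 3:
  I_R1 = (V_0 - V_1)/R1 = (9 - 0.3127)/100 = 0.08687 A
  P_R1 = I_R1² × R1 = (0.08687)² × 100 = 0.7547 W
Part 4:
  Power in each resistor, P = (ΔV)²/R:
    P_R1 = (9 - 0.3127)²/100 = 0.7547 W
    P_R2 = (0.3127 - 0)²/3.6 = 0.02717 W
  P_total = P_R1 + P_R2 = 0.7819 W

Final answers:
1. V_1 = 0.3127 V
2. I_R2 = 0.08687 A
3. P_R1 = 0.7547 W
4. P_total = 0.7819 W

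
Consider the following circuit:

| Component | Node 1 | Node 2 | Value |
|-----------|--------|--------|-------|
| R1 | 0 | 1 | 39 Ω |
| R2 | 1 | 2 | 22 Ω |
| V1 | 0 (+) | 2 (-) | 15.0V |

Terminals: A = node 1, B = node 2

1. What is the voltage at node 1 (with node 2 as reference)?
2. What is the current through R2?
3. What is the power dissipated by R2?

Nodal analysis, taking node 2 as the 0 V reference.
Source V1 fixes V_0 = 15 V.
KCL at each unknown node (sum of currents leaving = 0; resistances in Ω):
  Node 1: (V_1 - 15)/39 + (V_1 - 0)/22 = 0
Collecting terms: 0.0711 × V_1 = 0.3846  =>  V_1 = 5.41 V
Part 1:
  Read off the nodal solution: V_1 = 5.41 V
Part 2:
  I_R2 = (V_1 - V_2)/R2 = (5.41 - 0)/22 = 0.2459 A
  Magnitude: I_R2 = 0.2459 A
Part 3:
  I_R2 = (V_1 - V_2)/R2 = (5.41 - 0)/22 = 0.2459 A
  P_R2 = I_R2² × R2 = (0.2459)² × 22 = 1.33 W

Final answers:
1. V_1 = 5.41 V
2. I_R2 = 0.2459 A
3. P_R2 = 1.33 W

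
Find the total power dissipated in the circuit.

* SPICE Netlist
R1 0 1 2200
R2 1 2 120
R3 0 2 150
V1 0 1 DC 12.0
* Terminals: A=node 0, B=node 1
Nodal analysis, taking node 1 as the 0 V reference.
Source V1 fixes V_0 = 12 V.
KCL at each unknown node (sum of currents leaving = 0; resistances in Ω):
  Node 2: (V_2 - 0)/120 + (V_2 - 12)/150 = 0
Collecting terms: 0.015 × V_2 = 0.08  =>  V_2 = 5.333 V
Power in each resistor, P = (ΔV)²/R:
  P_R1 = (12 - 0)²/2200 = 0.06545 W
  P_R2 = (0 - 5.333)²/120 = 0.237 W
  P_R3 = (12 - 5.333)²/150 = 0.2963 W
P_total = P_R1 + P_R2 + P_R3 = 0.5988 W

Final answer: 0.5988 W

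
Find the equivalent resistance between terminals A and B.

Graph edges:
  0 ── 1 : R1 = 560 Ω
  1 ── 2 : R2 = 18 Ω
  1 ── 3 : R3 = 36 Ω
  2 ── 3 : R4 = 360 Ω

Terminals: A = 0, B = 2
Reduce the network between node 0 (A) and node 2 (B) by series/parallel combination:
  Rs1 = R3 + R4 (series, joined only at node 3) = 36 + 360 = 396 Ω
  Rp1 = R2 ‖ Rs1 (parallel, both between nodes 1 and 2) = 1/(1/18 + 1/396) = 17.22 Ω
  Rs2 = R1 + Rp1 (series, joined only at node 1) = 560 + 17.22 = 577.2 Ω
R_eq = 577.2 Ω

Final answer: 577.2 Ω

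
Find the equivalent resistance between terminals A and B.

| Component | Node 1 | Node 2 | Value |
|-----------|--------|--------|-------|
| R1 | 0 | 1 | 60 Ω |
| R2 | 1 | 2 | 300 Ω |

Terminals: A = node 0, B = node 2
Reduce the network between node 0 (A) and node 2 (B) by series/parallel combination:
  Rs1 = R1 + R2 (series, joined only at node 1) = 60 + 300 = 360 Ω
R_eq = 360 Ω

Final answer: 360 Ω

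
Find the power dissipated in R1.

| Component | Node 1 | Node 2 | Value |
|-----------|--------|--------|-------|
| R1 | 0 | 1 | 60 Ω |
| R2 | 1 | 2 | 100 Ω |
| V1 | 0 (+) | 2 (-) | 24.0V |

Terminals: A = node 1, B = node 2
Nodal analysis, taking node 2 as the 0 V reference.
Source V1 fixes V_0 = 24 V.
KCL at each unknown node (sum of currents leaving = 0; resistances in Ω):
  Node 1: (V_1 - 24)/60 + (V_1 - 0)/100 = 0
Collecting terms: 0.02667 × V_1 = 0.4  =>  V_1 = 15 V
I_R1 = (V_0 - V_1)/R1 = (24 - 15)/60 = 0.15 A
P_R1 = I_R1² × R1 = (0.15)² × 60 = 1.35 W

Final answer: 1.35 W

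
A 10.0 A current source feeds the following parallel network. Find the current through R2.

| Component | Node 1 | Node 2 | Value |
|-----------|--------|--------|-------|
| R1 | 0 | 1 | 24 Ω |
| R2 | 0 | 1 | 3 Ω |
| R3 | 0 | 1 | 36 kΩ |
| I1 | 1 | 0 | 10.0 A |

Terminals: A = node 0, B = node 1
All resistors sit directly between nodes 0 and 1, so they are in parallel and share one voltage V; the full source current 10 A splits among them.
1/R_par = 1/24 + 1/3 + 1/36000 = 0.375 S  =>  R_par = 2.666 Ω
V = I × R_par = 10 × 2.666 = 26.66 V
I_R2 = V/R2 = 26.66/3 = 8.888 A

Final answer: 8.888 A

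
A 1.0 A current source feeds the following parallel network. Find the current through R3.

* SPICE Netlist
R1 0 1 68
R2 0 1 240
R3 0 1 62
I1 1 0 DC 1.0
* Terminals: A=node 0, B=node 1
All resistors sit directly between nodes 0 and 1, so they are in parallel and share one voltage V; the full source current 1 A splits among them.
1/R_par = 1/68 + 1/240 + 1/62 = 0.035 S  =>  R_par = 28.57 Ω
V = I × R_par = 1 × 28.57 = 28.57 V
I_R3 = V/R3 = 28.57/62 = 0.4608 A

Final answer: 0.4608 A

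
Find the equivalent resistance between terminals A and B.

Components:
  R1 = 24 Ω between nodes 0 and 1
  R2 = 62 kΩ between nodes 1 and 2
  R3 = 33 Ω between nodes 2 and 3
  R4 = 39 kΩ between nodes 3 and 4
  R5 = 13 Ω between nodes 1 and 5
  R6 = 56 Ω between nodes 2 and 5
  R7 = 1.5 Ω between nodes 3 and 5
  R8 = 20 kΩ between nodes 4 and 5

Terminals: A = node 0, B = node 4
The network is not a plain series/parallel combination. Inject a 1 A test current into terminal A (node 0) and return it from terminal B (node 4); then R_eq = V_A / (1 A).
Nodal analysis, taking node 4 as the 0 V reference.
Current source I_test pushes 1 A into node 0 and draws it out of node 4.
KCL at each unknown node (sum of currents leaving = 0; resistances in Ω):
  Node 0: (V_0 - V_1)/24 - 1 = 0
  Node 1: (V_1 - V_0)/24 + (V_1 - V_2)/62000 + (V_1 - V_5)/13 = 0
  Node 2: (V_2 - V_1)/62000 + (V_2 - V_3)/33 + (V_2 - V_5)/56 = 0
  Node 3: (V_3 - V_2)/33 + (V_3 - 0)/39000 + (V_3 - V_5)/1.5 = 0
  Node 5: (V_5 - V_1)/13 + (V_5 - V_2)/56 + (V_5 - V_3)/1.5 + (V_5 - 0)/20000 = 0
Collecting terms (coefficients in siemens):
  0.04167·V_0 - 0.04167·V_1 = 1
  0.1186·V_1 - 0.04167·V_0 - 0.00001613·V_2 - 0.07692·V_5 = 0
  0.04818·V_2 - 0.00001613·V_1 - 0.0303·V_3 - 0.01786·V_5 = 0
  0.697·V_3 - 0.0303·V_2 - 0.6667·V_5 = 0
  0.7615·V_5 - 0.07692·V_1 - 0.01786·V_2 - 0.6667·V_3 = 0
Solving these 5 simultaneous equations (Gaussian elimination) gives:
  V_0 = 13260 V, V_1 = 13230 V, V_2 = 13220 V, V_3 = 13220 V
  V_5 = 13220 V
R_eq = V_0 / 1 A = 13260 Ω = 13.26 kΩ

Final answer: 13.26 kΩ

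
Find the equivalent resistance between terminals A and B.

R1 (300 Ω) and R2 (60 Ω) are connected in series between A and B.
Reduce the network between node 0 (A) and node 2 (B) by series/parallel combination:
  Rs1 = R1 + R2 (series, joined only at node 1) = 300 + 60 = 360 Ω
R_eq = 360 Ω

Final answer: 360 Ω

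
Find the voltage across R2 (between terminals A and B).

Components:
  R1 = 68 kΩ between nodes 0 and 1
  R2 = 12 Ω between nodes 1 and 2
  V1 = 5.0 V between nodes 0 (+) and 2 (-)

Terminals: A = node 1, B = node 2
R1 and R2 are in series across V1 (node 0 → node 1 → node 2), and the output A–B is taken across R2, so this is a voltage divider.
Series current: I = V1/(R1 + R2) = 5/(68000 + 12) = 5/68010 = 0.00007352 A
V_R2 = I × R2 = V1 × R2/(R1 + R2) = 5 × 12/68010 = 0.0008822 V

Final answer: 0.0008822 V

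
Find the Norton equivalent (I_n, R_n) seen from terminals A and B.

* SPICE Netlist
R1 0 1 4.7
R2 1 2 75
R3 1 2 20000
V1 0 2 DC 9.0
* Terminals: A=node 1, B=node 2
Find the Thévenin equivalent first; then I_n = V_th/R_th and R_n = R_th.
Step 1 — V_th is the open-circuit voltage V_A - V_B (nothing connected across the terminals).
Nodal analysis, taking node 2 as the 0 V reference.
Source V1 fixes V_0 = 9 V.
KCL at each unknown node (sum of currents leaving = 0; resistances in Ω):
  Node 1: (V_1 - 9)/4.7 + (V_1 - 0)/75 + (V_1 - 0)/20000 = 0
Collecting terms: 0.2261 × V_1 = 1.915  =>  V_1 = 8.467 V
V_th = V_1 - V_2 = 8.467 - 0 = 8.467 V
Step 2 — R_th: zero the source — replace V1 by a short circuit (node 2 merges into node 0) — and find the resistance seen between A (node 1) and B (node 0).
Reduce the network between node 1 (A) and node 0 (B) by series/parallel combination:
  Rp1 = R1 ‖ R2 ‖ R3 (parallel, all between nodes 0 and 1) = 1/(1/4.7 + 1/75 + 1/20000) = 4.422 Ω
R_th = 4.422 Ω
I_n = V_th/R_th = 8.467/4.422 = 1.915 A, and R_n = R_th = 4.422 Ω

Final answer: I_n = 1.915 A, R_n = 4.422 Ω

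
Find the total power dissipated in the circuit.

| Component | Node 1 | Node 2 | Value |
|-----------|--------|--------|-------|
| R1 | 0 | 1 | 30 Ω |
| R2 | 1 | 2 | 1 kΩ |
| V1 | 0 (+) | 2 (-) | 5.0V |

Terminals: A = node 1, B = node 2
Nodal analysis, taking node 2 as the 0 V reference.
Source V1 fixes V_0 = 5 V.
KCL at each unknown node (sum of currents leaving = 0; resistances in Ω):
  Node 1: (V_1 - 5)/30 + (V_1 - 0)/1000 = 0
Collecting terms: 0.03433 × V_1 = 0.1667  =>  V_1 = 4.854 V
Power in each resistor, P = (ΔV)²/R:
  P_R1 = (5 - 4.854)²/30 = 0.0007069 W
  P_R2 = (4.854 - 0)²/1000 = 0.02356 W
P_total = P_R1 + P_R2 = 0.02427 W

Final answer: 0.02427 W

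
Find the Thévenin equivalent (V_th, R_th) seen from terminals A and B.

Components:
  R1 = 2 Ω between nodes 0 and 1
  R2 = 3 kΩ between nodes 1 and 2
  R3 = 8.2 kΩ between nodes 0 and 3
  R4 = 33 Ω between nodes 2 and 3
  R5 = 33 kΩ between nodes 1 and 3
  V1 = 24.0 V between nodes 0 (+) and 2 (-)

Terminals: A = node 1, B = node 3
Step 1 — V_th is the open-circuit voltage V_A - V_B (nothing connected across the terminals).
Nodal analysis, taking node 2 as the 0 V reference.
Source V1 fixes V_0 = 24 V.
KCL at each unknown node (sum of currents leaving = 0; resistances in Ω):
  Node 1: (V_1 - 24)/2 + (V_1 - 0)/3000 + (V_1 - V_3)/33000 = 0
  Node 3: (V_3 - 24)/8200 + (V_3 - 0)/33 + (V_3 - V_1)/33000 = 0
Collecting terms (coefficients in siemens):
  0.5004·V_1 - 0.0000303·V_3 = 12
  0.03046·V_3 - 0.0000303·V_1 = 0.002927
Determinant D = (0.5004)(0.03046) - (-0.0000303)(-0.0000303) = 0.01524
V_1 = [(12)(0.03046) - (-0.0000303)(0.002927)]/D = 23.98 V
V_3 = [(0.5004)(0.002927) - (12)(-0.0000303)]/D = 0.12 V
V_th = V_1 - V_3 = 23.98 - 0.12 = 23.86 V
Step 2 — R_th: zero the source — replace V1 by a short circuit (node 2 merges into node 0) — and find the resistance seen between A (node 1) and B (node 3).
Reduce the network between node 1 (A) and node 3 (B) by series/parallel combination:
  Rp1 = R1 ‖ R2 (parallel, both between nodes 0 and 1) = 1/(1/2 + 1/3000) = 1.999 Ω
  Rp2 = R3 ‖ R4 (parallel, both between nodes 0 and 3) = 1/(1/8200 + 1/33) = 32.87 Ω
  Rs1 = Rp1 + Rp2 (series, joined only at node 0) = 1.999 + 32.87 = 34.87 Ω
  Rp3 = R5 ‖ Rs1 (parallel, both between nodes 1 and 3) = 1/(1/33000 + 1/34.87) = 34.83 Ω
R_th = 34.83 Ω

Final answer: V_th = 23.86 V, R_th = 34.83 Ω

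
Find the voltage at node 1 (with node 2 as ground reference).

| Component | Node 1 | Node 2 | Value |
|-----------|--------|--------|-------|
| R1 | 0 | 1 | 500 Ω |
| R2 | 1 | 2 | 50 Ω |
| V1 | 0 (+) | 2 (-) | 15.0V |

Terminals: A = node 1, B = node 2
Nodal analysis, taking node 2 as the 0 V reference.
Source V1 fixes V_0 = 15 V.
KCL at each unknown node (sum of currents leaving = 0; resistances in Ω):
  Node 1: (V_1 - 15)/500 + (V_1 - 0)/50 = 0
Collecting terms: 0.022 × V_1 = 0.03  =>  V_1 = 1.364 V
The requested potential is V_1 = 1.364 V.

Final answer: V_1 = 1.364 V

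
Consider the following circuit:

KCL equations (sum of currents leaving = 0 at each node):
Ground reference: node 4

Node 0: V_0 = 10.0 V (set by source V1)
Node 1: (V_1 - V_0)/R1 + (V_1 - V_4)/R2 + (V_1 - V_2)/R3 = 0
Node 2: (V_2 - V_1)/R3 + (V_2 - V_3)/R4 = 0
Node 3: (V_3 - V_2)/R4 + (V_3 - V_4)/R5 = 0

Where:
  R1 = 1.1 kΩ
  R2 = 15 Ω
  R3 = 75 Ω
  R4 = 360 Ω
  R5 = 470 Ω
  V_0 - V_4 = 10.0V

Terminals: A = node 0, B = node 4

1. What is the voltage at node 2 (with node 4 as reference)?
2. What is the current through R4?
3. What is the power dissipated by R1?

Nodal analysis, taking node 4 as the 0 V reference.
Source V1 fixes V_0 = 10 V.
KCL at each unknown node (sum of currents leaving = 0; resistances in Ω):
  Node 1: (V_1 - 10)/1100 + (V_1 - 0)/15 + (V_1 - V_2)/75 = 0
  Node 2: (V_2 - V_1)/75 + (V_2 - V_3)/360 = 0
  Node 3: (V_3 - V_2)/360 + (V_3 - 0)/470 = 0
Collecting terms (coefficients in siemens):
  0.08091·V_1 - 0.01333·V_2 = 0.009091
  0.01611·V_2 - 0.01333·V_1 - 0.002778·V_3 = 0
  0.004905·V_3 - 0.002778·V_2 = 0
Solving these 3 simultaneous equations (Gaussian elimination) gives:
  V_1 = 0.1324 V, V_2 = 0.1214 V, V_3 = 0.06874 V
Part 1:
  Read off the nodal solution: V_2 = 0.1214 V
Part 2:
  I_R4 = (V_2 - V_3)/R4 = (0.1214 - 0.06874)/360 = 0.0001463 A
  Magnitude: I_R4 = 0.0001463 A
Part 3:
  I_R1 = (V_0 - V_1)/R1 = (10 - 0.1324)/1100 = 0.008971 A
  P_R1 = I_R1² × R1 = (0.008971)² × 1100 = 0.08852 W

Final answers:
1. V_2 = 0.1214 V
2. I_R4 = 0.0001463 A
3. P_R1 = 0.08852 W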